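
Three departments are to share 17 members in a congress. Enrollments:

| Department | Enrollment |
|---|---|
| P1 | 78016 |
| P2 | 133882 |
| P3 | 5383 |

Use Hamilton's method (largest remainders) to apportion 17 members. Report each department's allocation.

Total 217281; standard divisor 217281/17 ≈ 12781.235.
Standard quotas: P1 6.1039, P2 10.4749, P3 0.4212.
Lower quotas: P1 6, P2 10, P3 0 (sum 16, leaving 1 seat).
Remainders in descending order: P2 0.4749, P3 0.4212, P1 0.1039.
Largest remainder: P2 receives the extra seat.

P1: 6, P2: 11, P3: 0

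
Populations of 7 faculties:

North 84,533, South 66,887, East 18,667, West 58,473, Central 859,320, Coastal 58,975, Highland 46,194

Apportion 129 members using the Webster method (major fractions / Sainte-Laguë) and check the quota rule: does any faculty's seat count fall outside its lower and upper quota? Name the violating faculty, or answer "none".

Central

Standard quotas: North 9.140, South 7.232, East 2.018, West 6.322, Central 92.915, Coastal 6.377, Highland 4.995.
Webster allocation: North 9, South 7, East 2, West 6, Central 94, Coastal 6, Highland 5.
Central has quota 92.915 (lower 92, upper 93) but receives 94 — outside the quota interval.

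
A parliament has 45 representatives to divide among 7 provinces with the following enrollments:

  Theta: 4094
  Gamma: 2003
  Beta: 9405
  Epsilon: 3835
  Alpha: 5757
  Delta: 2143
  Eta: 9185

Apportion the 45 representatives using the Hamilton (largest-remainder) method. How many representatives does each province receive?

The standard divisor is 36422/45 ≈ 809.378.
Standard quotas: Theta 5.0582, Gamma 2.4747, Beta 11.6200, Epsilon 4.7382, Alpha 7.1129, Delta 2.6477, Eta 11.3482.
Lower quotas: Theta 5, Gamma 2, Beta 11, Epsilon 4, Alpha 7, Delta 2, Eta 11 (sum 42, leaving 3 seats).
Remainders in descending order: Epsilon 0.7382, Delta 0.6477, Beta 0.6200, Gamma 0.4747, Eta 0.3482, Alpha 0.1129, Theta 0.0582.
Largest remainders: Epsilon, Delta, Beta receive the extra seats.

Theta=5; Gamma=2; Beta=12; Epsilon=5; Alpha=7; Delta=3; Eta=11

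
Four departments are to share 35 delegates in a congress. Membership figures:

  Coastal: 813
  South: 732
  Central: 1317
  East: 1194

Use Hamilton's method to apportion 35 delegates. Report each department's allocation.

Total 4056; standard divisor 4056/35 ≈ 115.886.
Standard quotas: Coastal 7.016, South 6.317, Central 11.365, East 10.303.
Lower quotas: Coastal 7, South 6, Central 11, East 10 (sum 34, leaving 1 seat).
Remainders in descending order: Central 0.365, South 0.317, East 0.303, Coastal 0.016.
The surplus seat goes to Central.

Coastal 7, South 6, Central 12, East 10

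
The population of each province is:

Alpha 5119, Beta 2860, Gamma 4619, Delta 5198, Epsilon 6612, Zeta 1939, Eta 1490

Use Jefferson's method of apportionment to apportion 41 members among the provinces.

Alpha 7, Beta 4, Gamma 7, Delta 8, Epsilon 10, Zeta 3, Eta 2

Standard divisor 27837/41 ≈ 678.951; standard quotas: Alpha 7.540, Beta 4.212, Gamma 6.803, Delta 7.656, Epsilon 9.739, Zeta 2.856, Eta 2.195.
Rounding down gives 7, 4, 6, 7, 9, 2, 2 = 37 seats, so the divisor must be adjusted.
With modified divisor 641.81: modified quotas Alpha 7.976, Beta 4.456, Gamma 7.197, Delta 8.099, Epsilon 10.302, Zeta 3.021, Eta 2.322.
Rounding down: Alpha 7, Beta 4, Gamma 7, Delta 8, Epsilon 10, Zeta 3, Eta 2 (total 41).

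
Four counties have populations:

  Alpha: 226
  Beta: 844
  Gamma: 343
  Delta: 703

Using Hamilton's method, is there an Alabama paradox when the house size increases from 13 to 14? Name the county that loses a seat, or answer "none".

At 13 seats: Alpha 2, Beta 5, Gamma 2, Delta 4.
At 14 seats: Alpha 1, Beta 6, Gamma 2, Delta 5.
Alpha drops from 2 to 1.

Alpha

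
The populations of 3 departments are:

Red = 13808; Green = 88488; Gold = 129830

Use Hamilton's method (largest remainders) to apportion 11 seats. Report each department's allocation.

Red: 1; Green: 4; Gold: 6

Total 232126; standard divisor 232126/11 ≈ 21102.364.
Standard quotas: Red 0.6543, Green 4.1933, Gold 6.1524.
Lower quotas: Red 0, Green 4, Gold 6 (sum 10, leaving 1 seat).
Remainders in descending order: Red 0.6543, Green 0.1933, Gold 0.1524.
Largest remainder: Red receives the extra seat.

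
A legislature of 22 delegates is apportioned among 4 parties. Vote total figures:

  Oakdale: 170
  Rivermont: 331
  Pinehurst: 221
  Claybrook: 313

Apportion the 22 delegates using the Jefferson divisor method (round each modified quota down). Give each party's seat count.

Standard divisor 1035/22 ≈ 47.045; standard quotas: Oakdale 3.614, Rivermont 7.036, Pinehurst 4.698, Claybrook 6.653.
Rounding down gives 3, 7, 4, 6 = 20 seats, so the divisor must be adjusted.
With modified divisor 43: modified quotas Oakdale 3.953, Rivermont 7.698, Pinehurst 5.140, Claybrook 7.279.
Rounding down: Oakdale 3, Rivermont 7, Pinehurst 5, Claybrook 7 (total 22).

Oakdale 3, Rivermont 7, Pinehurst 5, Claybrook 7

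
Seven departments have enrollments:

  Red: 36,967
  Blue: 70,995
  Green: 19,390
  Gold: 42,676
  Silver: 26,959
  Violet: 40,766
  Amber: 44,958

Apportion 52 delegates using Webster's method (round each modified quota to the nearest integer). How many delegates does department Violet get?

Standard divisor 282711/52 ≈ 5436.75; standard quotas: Red 6.799, Blue 13.058, Green 3.566, Gold 7.850, Silver 4.959, Violet 7.498, Amber 8.269.
Rounding to the nearest integer gives Red 7, Blue 13, Green 4, Gold 8, Silver 5, Violet 7, Amber 8 — total 52, matching the house size, so no adjustment is needed.
Violet receives 7.

7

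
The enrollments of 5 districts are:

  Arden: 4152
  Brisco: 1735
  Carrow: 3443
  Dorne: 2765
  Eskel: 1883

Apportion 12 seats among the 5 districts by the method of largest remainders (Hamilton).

Standard divisor: 13978 ÷ 12 ≈ 1164.833.
Standard quotas: Arden 3.564, Brisco 1.489, Carrow 2.956, Dorne 2.374, Eskel 1.617.
Lower quotas: Arden 3, Brisco 1, Carrow 2, Dorne 2, Eskel 1 (sum 9, leaving 3 seats).
Remainders in descending order: Carrow 0.956, Eskel 0.617, Arden 0.564, Brisco 0.489, Dorne 0.374.
Largest remainders: Carrow, Eskel, Arden receive the extra seats.

Arden 4, Brisco 1, Carrow 3, Dorne 2, Eskel 2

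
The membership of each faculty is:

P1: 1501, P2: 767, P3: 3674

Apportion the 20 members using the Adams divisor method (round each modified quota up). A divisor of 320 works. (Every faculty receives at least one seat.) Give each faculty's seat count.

P1 5, P2 3, P3 12

With modified divisor 320: modified quotas P1 4.691, P2 2.397, P3 11.481.
Rounding up: P1 5, P2 3, P3 12 (total 20).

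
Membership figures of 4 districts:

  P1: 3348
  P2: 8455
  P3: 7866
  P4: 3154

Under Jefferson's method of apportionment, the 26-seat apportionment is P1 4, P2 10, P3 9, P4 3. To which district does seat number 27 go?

P4

Priority for the next seat is population ÷ (current seats + 1).
Priorities: P1 669.600, P2 768.636, P3 786.600, P4 788.500.
Highest priority: P4.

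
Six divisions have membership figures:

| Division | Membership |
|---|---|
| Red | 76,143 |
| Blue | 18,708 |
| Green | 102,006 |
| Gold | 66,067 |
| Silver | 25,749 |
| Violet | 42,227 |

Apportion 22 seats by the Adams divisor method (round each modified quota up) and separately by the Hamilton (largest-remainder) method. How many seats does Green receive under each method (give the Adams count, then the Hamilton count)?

Adams: Red 5, Blue 2, Green 6, Gold 4, Silver 2, Violet 3.
Hamilton: Red 5, Blue 1, Green 7, Gold 4, Silver 2, Violet 3.
Green gets 6 under Adams and 7 under Hamilton.

6 and 7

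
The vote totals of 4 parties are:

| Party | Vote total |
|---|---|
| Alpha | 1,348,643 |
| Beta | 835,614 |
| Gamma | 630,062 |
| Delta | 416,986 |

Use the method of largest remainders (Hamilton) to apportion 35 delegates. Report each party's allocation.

Standard divisor: 3231305 ÷ 35 = 92323.
Standard quotas: Alpha 14.6079, Beta 9.0510, Gamma 6.8245, Delta 4.5166.
Lower quotas: Alpha 14, Beta 9, Gamma 6, Delta 4 (sum 33, leaving 2 seats).
Remainders in descending order: Gamma 0.8245, Alpha 0.6079, Delta 0.5166, Beta 0.0510.
Largest remainders: Gamma, Alpha receive the extra seats.

Alpha 15, Beta 9, Gamma 7, Delta 4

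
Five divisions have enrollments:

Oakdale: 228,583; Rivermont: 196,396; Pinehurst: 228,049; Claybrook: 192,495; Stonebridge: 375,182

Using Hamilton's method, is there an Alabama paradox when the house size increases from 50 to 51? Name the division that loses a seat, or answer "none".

none

At 50 seats: Oakdale 9, Rivermont 8, Pinehurst 9, Claybrook 8, Stonebridge 16.
At 51 seats: Oakdale 10, Rivermont 8, Pinehurst 9, Claybrook 8, Stonebridge 16.
No division's allocation decreased.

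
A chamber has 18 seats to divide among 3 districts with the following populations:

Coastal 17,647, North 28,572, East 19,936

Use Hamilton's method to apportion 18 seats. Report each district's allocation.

Coastal 5; North 8; East 5

Standard divisor: 66155 ÷ 18 ≈ 3675.278.
Standard quotas: Coastal 4.8015, North 7.7741, East 5.4244.
Lower quotas: Coastal 4, North 7, East 5 (sum 16, leaving 2 seats).
Remainders in descending order: Coastal 0.8015, North 0.7741, East 0.4244.
The surplus seats go to Coastal, North.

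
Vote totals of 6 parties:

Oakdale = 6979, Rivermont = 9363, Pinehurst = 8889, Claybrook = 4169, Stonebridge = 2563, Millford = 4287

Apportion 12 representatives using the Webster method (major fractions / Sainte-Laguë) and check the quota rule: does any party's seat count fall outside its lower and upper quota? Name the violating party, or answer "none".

none

Standard quotas: Oakdale 2.310, Rivermont 3.099, Pinehurst 2.943, Claybrook 1.380, Stonebridge 0.848, Millford 1.419.
Webster allocation: Oakdale 2, Rivermont 3, Pinehurst 3, Claybrook 1, Stonebridge 1, Millford 2.
Every allocation lies between the lower and upper quota.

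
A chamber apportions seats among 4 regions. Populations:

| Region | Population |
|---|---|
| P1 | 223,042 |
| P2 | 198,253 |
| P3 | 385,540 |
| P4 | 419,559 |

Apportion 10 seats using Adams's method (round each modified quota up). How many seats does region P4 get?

Standard divisor 1226394/10 ≈ 122639.4; standard quotas: P1 1.819, P2 1.617, P3 3.144, P4 3.421.
Rounding up gives 2, 2, 4, 4 = 12 seats, so the divisor must be adjusted.
With modified divisor 166300: modified quotas P1 1.341, P2 1.192, P3 2.318, P4 2.523.
Rounding up: P1 2, P2 2, P3 3, P4 3 (total 10).
P4 receives 3.

3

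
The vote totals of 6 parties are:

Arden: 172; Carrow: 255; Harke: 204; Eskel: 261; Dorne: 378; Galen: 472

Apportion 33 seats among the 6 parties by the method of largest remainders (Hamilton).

Arden: 3, Carrow: 5, Harke: 4, Eskel: 5, Dorne: 7, Galen: 9

Total 1742; standard divisor 1742/33 ≈ 52.788.
Standard quotas: Arden 3.258, Carrow 4.831, Harke 3.865, Eskel 4.944, Dorne 7.161, Galen 8.941.
Lower quotas: Arden 3, Carrow 4, Harke 3, Eskel 4, Dorne 7, Galen 8 (sum 29, leaving 4 seats).
Remainders in descending order: Eskel 0.944, Galen 0.941, Harke 0.865, Carrow 0.831, Arden 0.258, Dorne 0.161.
The surplus seats go to Eskel, Galen, Harke, Carrow.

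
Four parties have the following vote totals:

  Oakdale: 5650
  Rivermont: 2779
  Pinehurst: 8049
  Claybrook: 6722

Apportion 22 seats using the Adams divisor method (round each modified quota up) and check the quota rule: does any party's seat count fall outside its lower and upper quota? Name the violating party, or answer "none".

Standard quotas: Oakdale 5.358, Rivermont 2.635, Pinehurst 7.633, Claybrook 6.374.
Adams allocation: Oakdale 5, Rivermont 3, Pinehurst 8, Claybrook 6.
Every allocation lies between the lower and upper quota.

none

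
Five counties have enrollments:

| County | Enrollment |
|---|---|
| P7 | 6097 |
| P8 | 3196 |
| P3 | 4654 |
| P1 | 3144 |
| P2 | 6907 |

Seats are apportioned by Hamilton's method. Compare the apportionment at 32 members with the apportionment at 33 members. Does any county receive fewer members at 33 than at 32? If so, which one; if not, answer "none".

At 32 seats: P7 8, P8 5, P3 6, P1 4, P2 9.
At 33 seats: P7 8, P8 4, P3 7, P1 4, P2 10.
P8 drops from 5 to 4.

P8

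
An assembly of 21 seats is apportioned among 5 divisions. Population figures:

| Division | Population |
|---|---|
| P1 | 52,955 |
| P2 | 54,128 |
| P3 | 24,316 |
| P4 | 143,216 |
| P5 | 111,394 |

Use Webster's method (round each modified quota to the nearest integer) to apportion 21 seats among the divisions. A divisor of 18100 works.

P1 3, P2 3, P3 1, P4 8, P5 6

With modified divisor 18100: modified quotas P1 2.926, P2 2.990, P3 1.343, P4 7.912, P5 6.154.
Rounding to the nearest integer: P1 3, P2 3, P3 1, P4 8, P5 6 (total 21).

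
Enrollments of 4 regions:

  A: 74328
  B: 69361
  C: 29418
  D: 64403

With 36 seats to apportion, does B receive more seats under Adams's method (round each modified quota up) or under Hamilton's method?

Adams: A 11, B 10, C 5, D 10.
Hamilton: A 11, B 11, C 4, D 10.
B gets 10 under Adams and 11 under Hamilton.

Hamilton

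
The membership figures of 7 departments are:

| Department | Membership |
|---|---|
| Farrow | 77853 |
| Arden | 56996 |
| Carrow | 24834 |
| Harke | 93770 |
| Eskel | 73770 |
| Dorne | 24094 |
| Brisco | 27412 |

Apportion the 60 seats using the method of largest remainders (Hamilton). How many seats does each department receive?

Farrow 12, Arden 9, Carrow 4, Harke 15, Eskel 12, Dorne 4, Brisco 4

Total 378729; standard divisor 378729/60 ≈ 6312.15.
Standard quotas: Farrow 12.3338, Arden 9.0296, Carrow 3.9343, Harke 14.8555, Eskel 11.6870, Dorne 3.8171, Brisco 4.3427.
Lower quotas: Farrow 12, Arden 9, Carrow 3, Harke 14, Eskel 11, Dorne 3, Brisco 4 (sum 56, leaving 4 seats).
Remainders in descending order: Carrow 0.9343, Harke 0.8555, Dorne 0.8171, Eskel 0.6870, Brisco 0.3427, Farrow 0.3338, Arden 0.0296.
The surplus seats go to Carrow, Harke, Dorne, Eskel.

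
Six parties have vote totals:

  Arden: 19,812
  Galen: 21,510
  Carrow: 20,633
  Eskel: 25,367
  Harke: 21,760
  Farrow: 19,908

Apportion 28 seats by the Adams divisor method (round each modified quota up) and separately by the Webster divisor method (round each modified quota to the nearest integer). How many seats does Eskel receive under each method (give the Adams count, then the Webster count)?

Adams: Arden 4, Galen 5, Carrow 5, Eskel 5, Harke 5, Farrow 4.
Webster: Arden 4, Galen 5, Carrow 4, Eskel 6, Harke 5, Farrow 4.
Eskel gets 5 under Adams and 6 under Webster.

5 and 6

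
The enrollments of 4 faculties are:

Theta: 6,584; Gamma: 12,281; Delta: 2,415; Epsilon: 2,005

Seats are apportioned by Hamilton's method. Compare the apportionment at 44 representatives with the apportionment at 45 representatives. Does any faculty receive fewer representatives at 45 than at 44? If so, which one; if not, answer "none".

At 44 seats: Theta 12, Gamma 23, Delta 5, Epsilon 4.
At 45 seats: Theta 13, Gamma 24, Delta 4, Epsilon 4.
Delta drops from 5 to 4.

Delta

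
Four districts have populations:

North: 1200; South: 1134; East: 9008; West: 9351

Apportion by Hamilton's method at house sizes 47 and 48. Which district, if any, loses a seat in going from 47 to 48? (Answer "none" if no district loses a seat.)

South

At 47 seats: North 3, South 3, East 20, West 21.
At 48 seats: North 3, South 2, East 21, West 22.
South drops from 3 to 2.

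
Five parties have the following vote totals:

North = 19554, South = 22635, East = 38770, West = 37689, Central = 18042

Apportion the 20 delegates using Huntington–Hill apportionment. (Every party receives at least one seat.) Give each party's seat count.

North 3, South 3, East 6, West 5, Central 3

With divisor 6980: modified quotas North 2.801, South 3.243, East 5.554, West 5.400, Central 2.585.
Geometric-mean thresholds: North √(2·3)=2.449, South √(3·4)=3.464, East √(5·6)=5.477, West √(5·6)=5.477, Central √(2·3)=2.449.
Each quota rounded against its threshold gives North 3, South 3, East 6, West 5, Central 3 (total 20).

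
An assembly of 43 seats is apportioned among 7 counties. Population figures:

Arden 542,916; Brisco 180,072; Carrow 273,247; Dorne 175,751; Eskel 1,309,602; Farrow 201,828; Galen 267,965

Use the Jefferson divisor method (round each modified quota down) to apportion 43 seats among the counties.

Arden=8, Brisco=2, Carrow=4, Dorne=2, Eskel=20, Farrow=3, Galen=4

Standard divisor 2951381/43 ≈ 68636.767; standard quotas: Arden 7.910, Brisco 2.624, Carrow 3.981, Dorne 2.561, Eskel 19.080, Farrow 2.941, Galen 3.904.
Rounding down gives 7, 2, 3, 2, 19, 2, 3 = 38 seats, so the divisor must be adjusted.
With modified divisor 63900: modified quotas Arden 8.496, Brisco 2.818, Carrow 4.276, Dorne 2.750, Eskel 20.495, Farrow 3.158, Galen 4.194.
Rounding down: Arden 8, Brisco 2, Carrow 4, Dorne 2, Eskel 20, Farrow 3, Galen 4 (total 43).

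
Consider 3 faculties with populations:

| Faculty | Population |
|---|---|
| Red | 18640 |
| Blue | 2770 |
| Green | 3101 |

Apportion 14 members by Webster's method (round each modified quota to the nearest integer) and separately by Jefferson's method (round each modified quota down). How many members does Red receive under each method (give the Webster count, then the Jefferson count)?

10 and 12

Webster: Red 10, Blue 2, Green 2.
Jefferson: Red 12, Blue 1, Green 1.
Red gets 10 under Webster and 12 under Jefferson.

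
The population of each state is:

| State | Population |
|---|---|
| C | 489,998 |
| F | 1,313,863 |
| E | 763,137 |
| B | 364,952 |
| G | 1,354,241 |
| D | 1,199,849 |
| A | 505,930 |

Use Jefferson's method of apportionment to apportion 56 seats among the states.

Standard divisor 5991970/56 ≈ 106999.464; standard quotas: C 4.579, F 12.279, E 7.132, B 3.411, G 12.657, D 11.214, A 4.728.
Rounding down gives 4, 12, 7, 3, 12, 11, 4 = 53 seats, so the divisor must be adjusted.
With modified divisor 100500: modified quotas C 4.876, F 13.073, E 7.593, B 3.631, G 13.475, D 11.939, A 5.034.
Rounding down: C 4, F 13, E 7, B 3, G 13, D 11, A 5 (total 56).

C 4, F 13, E 7, B 3, G 13, D 11, A 5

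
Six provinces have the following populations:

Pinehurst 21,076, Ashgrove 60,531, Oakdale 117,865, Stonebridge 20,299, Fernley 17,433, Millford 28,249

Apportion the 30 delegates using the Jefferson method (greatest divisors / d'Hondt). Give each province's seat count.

Pinehurst=2, Ashgrove=7, Oakdale=14, Stonebridge=2, Fernley=2, Millford=3

Standard divisor 265453/30 ≈ 8848.433; standard quotas: Pinehurst 2.382, Ashgrove 6.841, Oakdale 13.320, Stonebridge 2.294, Fernley 1.970, Millford 3.193.
Rounding down gives 2, 6, 13, 2, 1, 3 = 27 seats, so the divisor must be adjusted.
With modified divisor 8100: modified quotas Pinehurst 2.602, Ashgrove 7.473, Oakdale 14.551, Stonebridge 2.506, Fernley 2.152, Millford 3.488.
Rounding down: Pinehurst 2, Ashgrove 7, Oakdale 14, Stonebridge 2, Fernley 2, Millford 3 (total 30).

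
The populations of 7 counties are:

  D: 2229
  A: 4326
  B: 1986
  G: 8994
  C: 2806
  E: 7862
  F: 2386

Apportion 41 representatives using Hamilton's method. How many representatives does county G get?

The standard divisor is 30589/41 ≈ 746.073.
Standard quotas: D 2.9876, A 5.7984, B 2.6619, G 12.0551, C 3.7610, E 10.5378, F 3.1981.
Lower quotas: D 2, A 5, B 2, G 12, C 3, E 10, F 3 (sum 37, leaving 4 seats).
Remainders in descending order: D 0.9876, A 0.7984, C 0.7610, B 0.6619, E 0.5378, F 0.1981, G 0.0551.
Largest remainders: D, A, C, B receive the extra seats.
G receives 12.

12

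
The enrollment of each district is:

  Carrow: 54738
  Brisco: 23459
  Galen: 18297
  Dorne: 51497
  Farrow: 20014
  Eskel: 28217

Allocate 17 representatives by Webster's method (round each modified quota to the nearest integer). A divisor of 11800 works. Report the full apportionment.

With modified divisor 11800: modified quotas Carrow 4.639, Brisco 1.988, Galen 1.551, Dorne 4.364, Farrow 1.696, Eskel 2.391.
Rounding to the nearest integer: Carrow 5, Brisco 2, Galen 2, Dorne 4, Farrow 2, Eskel 2 (total 17).

Carrow 5, Brisco 2, Galen 2, Dorne 4, Farrow 2, Eskel 2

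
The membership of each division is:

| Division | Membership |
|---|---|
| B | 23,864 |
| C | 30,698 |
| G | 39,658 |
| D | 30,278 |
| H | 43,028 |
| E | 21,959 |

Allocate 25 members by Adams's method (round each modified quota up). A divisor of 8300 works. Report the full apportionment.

B=3; C=4; G=5; D=4; H=6; E=3

With modified divisor 8300: modified quotas B 2.875, C 3.699, G 4.778, D 3.648, H 5.184, E 2.646.
Rounding up: B 3, C 4, G 5, D 4, H 6, E 3 (total 25).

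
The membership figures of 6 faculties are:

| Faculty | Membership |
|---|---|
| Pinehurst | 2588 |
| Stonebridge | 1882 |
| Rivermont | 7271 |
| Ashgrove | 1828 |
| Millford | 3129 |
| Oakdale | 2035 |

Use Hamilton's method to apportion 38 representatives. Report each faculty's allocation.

Standard divisor: 18733 ÷ 38 ≈ 492.974.
Standard quotas: Pinehurst 5.2498, Stonebridge 3.8176, Rivermont 14.7493, Ashgrove 3.7081, Millford 6.3472, Oakdale 4.1280.
Lower quotas: Pinehurst 5, Stonebridge 3, Rivermont 14, Ashgrove 3, Millford 6, Oakdale 4 (sum 35, leaving 3 seats).
Remainders in descending order: Stonebridge 0.8176, Rivermont 0.7493, Ashgrove 0.7081, Millford 0.3472, Pinehurst 0.2498, Oakdale 0.1280.
The surplus seats go to Stonebridge, Rivermont, Ashgrove.

Pinehurst 5, Stonebridge 4, Rivermont 15, Ashgrove 4, Millford 6, Oakdale 4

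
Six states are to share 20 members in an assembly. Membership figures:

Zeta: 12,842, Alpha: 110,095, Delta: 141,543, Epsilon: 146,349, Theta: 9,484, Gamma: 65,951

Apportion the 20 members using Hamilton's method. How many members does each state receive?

Zeta: 0; Alpha: 5; Delta: 6; Epsilon: 6; Theta: 0; Gamma: 3

Total 486264; standard divisor 486264/20 ≈ 24313.2.
Standard quotas: Zeta 0.5282, Alpha 4.5282, Delta 5.8217, Epsilon 6.0193, Theta 0.3901, Gamma 2.7126.
Lower quotas: Zeta 0, Alpha 4, Delta 5, Epsilon 6, Theta 0, Gamma 2 (sum 17, leaving 3 seats).
Remainders in descending order: Delta 0.8217, Gamma 0.7126, Alpha 0.5282, Zeta 0.5282, Theta 0.3901, Epsilon 0.0193.
Largest remainders: Delta, Gamma, Alpha receive the extra seats.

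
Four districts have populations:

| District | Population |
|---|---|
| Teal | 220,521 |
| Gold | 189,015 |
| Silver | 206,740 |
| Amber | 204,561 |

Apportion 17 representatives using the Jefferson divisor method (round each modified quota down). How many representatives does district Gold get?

4

Standard divisor 820837/17 ≈ 48284.529; standard quotas: Teal 4.567, Gold 3.915, Silver 4.282, Amber 4.237.
Rounding down gives 4, 3, 4, 4 = 15 seats, so the divisor must be adjusted.
With modified divisor 42700: modified quotas Teal 5.164, Gold 4.427, Silver 4.842, Amber 4.791.
Rounding down: Teal 5, Gold 4, Silver 4, Amber 4 (total 17).
Gold receives 4.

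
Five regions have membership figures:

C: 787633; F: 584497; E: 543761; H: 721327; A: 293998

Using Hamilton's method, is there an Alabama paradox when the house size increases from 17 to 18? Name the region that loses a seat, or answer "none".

none

At 17 seats: C 5, F 3, E 3, H 4, A 2.
At 18 seats: C 5, F 4, E 3, H 4, A 2.
No region's allocation decreased.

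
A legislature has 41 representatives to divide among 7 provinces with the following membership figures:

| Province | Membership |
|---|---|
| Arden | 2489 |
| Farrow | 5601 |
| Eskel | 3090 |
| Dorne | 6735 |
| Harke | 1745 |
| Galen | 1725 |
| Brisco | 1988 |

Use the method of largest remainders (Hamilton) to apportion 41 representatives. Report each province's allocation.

Arden: 4, Farrow: 10, Eskel: 5, Dorne: 12, Harke: 3, Galen: 3, Brisco: 4

Total 23373; standard divisor 23373/41 ≈ 570.073.
Standard quotas: Arden 4.3661, Farrow 9.8251, Eskel 5.4204, Dorne 11.8143, Harke 3.0610, Galen 3.0259, Brisco 3.4873.
Lower quotas: Arden 4, Farrow 9, Eskel 5, Dorne 11, Harke 3, Galen 3, Brisco 3 (sum 38, leaving 3 seats).
Remainders in descending order: Farrow 0.8251, Dorne 0.8143, Brisco 0.4873, Eskel 0.4204, Arden 0.3661, Harke 0.0610, Galen 0.0259.
Largest remainders: Farrow, Dorne, Brisco receive the extra seats.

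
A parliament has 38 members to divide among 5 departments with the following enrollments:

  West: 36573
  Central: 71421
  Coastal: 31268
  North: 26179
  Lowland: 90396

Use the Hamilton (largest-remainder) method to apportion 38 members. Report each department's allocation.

West 5, Central 11, Coastal 5, North 4, Lowland 13

Standard divisor: 255837 ÷ 38 ≈ 6732.553.
Standard quotas: West 5.4323, Central 10.6083, Coastal 4.6443, North 3.8884, Lowland 13.4267.
Lower quotas: West 5, Central 10, Coastal 4, North 3, Lowland 13 (sum 35, leaving 3 seats).
Remainders in descending order: North 0.8884, Coastal 0.6443, Central 0.6083, West 0.4323, Lowland 0.4267.
The surplus seats go to North, Coastal, Central.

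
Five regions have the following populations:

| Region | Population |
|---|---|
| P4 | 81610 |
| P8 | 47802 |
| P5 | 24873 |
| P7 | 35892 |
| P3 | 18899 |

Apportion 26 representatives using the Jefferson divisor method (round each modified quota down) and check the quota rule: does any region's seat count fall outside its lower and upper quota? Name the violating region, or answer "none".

Standard quotas: P4 10.149, P8 5.944, P5 3.093, P7 4.463, P3 2.350.
Jefferson allocation: P4 11, P8 6, P5 3, P7 4, P3 2.
Every allocation lies between the lower and upper quota.

none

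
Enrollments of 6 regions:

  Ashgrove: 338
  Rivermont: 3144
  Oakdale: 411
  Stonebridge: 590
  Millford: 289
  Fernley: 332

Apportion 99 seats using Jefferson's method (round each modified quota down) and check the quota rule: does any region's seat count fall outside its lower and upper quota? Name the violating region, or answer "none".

Standard quotas: Ashgrove 6.556, Rivermont 60.983, Oakdale 7.972, Stonebridge 11.444, Millford 5.606, Fernley 6.440.
Jefferson allocation: Ashgrove 6, Rivermont 63, Oakdale 8, Stonebridge 11, Millford 5, Fernley 6.
Rivermont has quota 60.983 (lower 60, upper 61) but receives 63 — outside the quota interval.

Rivermont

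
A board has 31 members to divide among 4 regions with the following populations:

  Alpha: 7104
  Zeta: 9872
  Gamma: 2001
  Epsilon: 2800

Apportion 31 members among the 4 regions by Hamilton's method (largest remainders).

Standard divisor: 21777 ÷ 31 ≈ 702.484.
Standard quotas: Alpha 10.1127, Zeta 14.0530, Gamma 2.8485, Epsilon 3.9859.
Lower quotas: Alpha 10, Zeta 14, Gamma 2, Epsilon 3 (sum 29, leaving 2 seats).
Remainders in descending order: Epsilon 0.9859, Gamma 0.8485, Alpha 0.1127, Zeta 0.0530.
Largest remainders: Epsilon, Gamma receive the extra seats.

Alpha=10, Zeta=14, Gamma=3, Epsilon=4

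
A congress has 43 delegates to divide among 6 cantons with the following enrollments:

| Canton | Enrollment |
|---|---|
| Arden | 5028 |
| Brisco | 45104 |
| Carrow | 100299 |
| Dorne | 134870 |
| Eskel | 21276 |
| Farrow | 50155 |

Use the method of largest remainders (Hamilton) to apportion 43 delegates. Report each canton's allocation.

The standard divisor is 356732/43 ≈ 8296.093.
Standard quotas: Arden 0.6061, Brisco 5.4368, Carrow 12.0899, Dorne 16.2571, Eskel 2.5646, Farrow 6.0456.
Lower quotas: Arden 0, Brisco 5, Carrow 12, Dorne 16, Eskel 2, Farrow 6 (sum 41, leaving 2 seats).
Remainders in descending order: Arden 0.6061, Eskel 0.5646, Brisco 0.4368, Dorne 0.2571, Carrow 0.0899, Farrow 0.0456.
Largest remainders: Arden, Eskel receive the extra seats.

Arden 1, Brisco 5, Carrow 12, Dorne 16, Eskel 3, Farrow 6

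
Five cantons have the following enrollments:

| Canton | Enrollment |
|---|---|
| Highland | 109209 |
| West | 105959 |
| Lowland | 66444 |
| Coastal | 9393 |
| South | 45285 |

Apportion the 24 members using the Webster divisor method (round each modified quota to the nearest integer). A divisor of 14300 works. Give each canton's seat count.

With modified divisor 14300: modified quotas Highland 7.637, West 7.410, Lowland 4.646, Coastal 0.657, South 3.167.
Rounding to the nearest integer: Highland 8, West 7, Lowland 5, Coastal 1, South 3 (total 24).

Highland=8, West=7, Lowland=5, Coastal=1, South=3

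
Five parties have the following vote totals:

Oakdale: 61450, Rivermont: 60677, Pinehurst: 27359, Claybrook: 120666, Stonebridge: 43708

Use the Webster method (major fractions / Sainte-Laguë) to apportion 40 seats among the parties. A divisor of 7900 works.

Oakdale 8, Rivermont 8, Pinehurst 3, Claybrook 15, Stonebridge 6

With modified divisor 7900: modified quotas Oakdale 7.778, Rivermont 7.681, Pinehurst 3.463, Claybrook 15.274, Stonebridge 5.533.
Rounding to the nearest integer: Oakdale 8, Rivermont 8, Pinehurst 3, Claybrook 15, Stonebridge 6 (total 40).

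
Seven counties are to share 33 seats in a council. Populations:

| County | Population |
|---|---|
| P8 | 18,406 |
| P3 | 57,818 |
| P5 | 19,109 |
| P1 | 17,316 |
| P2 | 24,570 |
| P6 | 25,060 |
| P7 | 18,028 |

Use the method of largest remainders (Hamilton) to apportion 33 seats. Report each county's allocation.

P8 3; P3 11; P5 4; P1 3; P2 4; P6 5; P7 3

Standard divisor: 180307 ÷ 33 ≈ 5463.848.
Standard quotas: P8 3.3687, P3 10.5819, P5 3.4974, P1 3.1692, P2 4.4968, P6 4.5865, P7 3.2995.
Lower quotas: P8 3, P3 10, P5 3, P1 3, P2 4, P6 4, P7 3 (sum 30, leaving 3 seats).
Remainders in descending order: P6 0.5865, P3 0.5819, P5 0.4974, P2 0.4968, P8 0.3687, P7 0.2995, P1 0.1692.
Largest remainders: P6, P3, P5 receive the extra seats.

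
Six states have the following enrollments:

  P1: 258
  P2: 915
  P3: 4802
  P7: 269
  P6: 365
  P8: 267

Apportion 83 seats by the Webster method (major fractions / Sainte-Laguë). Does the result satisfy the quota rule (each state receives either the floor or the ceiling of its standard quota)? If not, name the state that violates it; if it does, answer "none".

Standard quotas: P1 3.114, P2 11.045, P3 57.965, P7 3.247, P6 4.406, P8 3.223.
Webster allocation: P1 3, P2 11, P3 59, P7 3, P6 4, P8 3.
P3 has quota 57.965 (lower 57, upper 58) but receives 59 — outside the quota interval.

P3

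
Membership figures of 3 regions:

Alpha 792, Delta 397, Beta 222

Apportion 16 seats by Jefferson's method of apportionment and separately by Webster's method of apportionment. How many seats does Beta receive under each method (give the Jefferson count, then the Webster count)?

2 and 3

Jefferson: Alpha 9, Delta 5, Beta 2.
Webster: Alpha 9, Delta 4, Beta 3.
Beta gets 2 under Jefferson and 3 under Webster.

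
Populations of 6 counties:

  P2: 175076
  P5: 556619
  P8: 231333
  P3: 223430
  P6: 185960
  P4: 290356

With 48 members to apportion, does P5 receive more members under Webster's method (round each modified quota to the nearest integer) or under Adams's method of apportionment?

Webster: P2 5, P5 16, P8 7, P3 7, P6 5, P4 8.
Adams: P2 5, P5 15, P8 7, P3 7, P6 6, P4 8.
P5 gets 16 under Webster and 15 under Adams.

Webster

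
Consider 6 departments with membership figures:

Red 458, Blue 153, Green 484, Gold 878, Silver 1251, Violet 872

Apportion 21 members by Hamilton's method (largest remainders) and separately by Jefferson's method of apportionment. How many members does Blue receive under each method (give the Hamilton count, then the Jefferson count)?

Hamilton: Red 2, Blue 1, Green 3, Gold 5, Silver 6, Violet 4.
Jefferson: Red 2, Blue 0, Green 2, Gold 5, Silver 7, Violet 5.
Blue gets 1 under Hamilton and 0 under Jefferson.

1 and 0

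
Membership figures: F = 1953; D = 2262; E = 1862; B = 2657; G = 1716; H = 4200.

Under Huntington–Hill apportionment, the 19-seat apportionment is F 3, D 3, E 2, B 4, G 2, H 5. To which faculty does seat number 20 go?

H

Priority for the next seat is population ÷ (√(s·(s+1))).
Priorities: F 563.783, D 652.983, E 760.158, B 594.123, G 700.554, H 766.812.
Highest priority: H.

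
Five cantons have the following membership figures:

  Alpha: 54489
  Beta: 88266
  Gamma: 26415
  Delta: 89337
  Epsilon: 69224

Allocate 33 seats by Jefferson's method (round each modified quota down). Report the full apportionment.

Standard divisor 327731/33 ≈ 9931.242; standard quotas: Alpha 5.487, Beta 8.888, Gamma 2.660, Delta 8.996, Epsilon 6.970.
Rounding down gives 5, 8, 2, 8, 6 = 29 seats, so the divisor must be adjusted.
With modified divisor 9000: modified quotas Alpha 6.054, Beta 9.807, Gamma 2.935, Delta 9.926, Epsilon 7.692.
Rounding down: Alpha 6, Beta 9, Gamma 2, Delta 9, Epsilon 7 (total 33).

Alpha 6, Beta 9, Gamma 2, Delta 9, Epsilon 7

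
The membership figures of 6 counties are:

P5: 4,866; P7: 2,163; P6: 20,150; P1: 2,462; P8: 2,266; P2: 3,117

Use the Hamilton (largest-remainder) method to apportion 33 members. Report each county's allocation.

P5 5; P7 2; P6 19; P1 2; P8 2; P2 3

Standard divisor: 35024 ÷ 33 ≈ 1061.333.
Standard quotas: P5 4.5848, P7 2.0380, P6 18.9856, P1 2.3197, P8 2.1351, P2 2.9369.
Lower quotas: P5 4, P7 2, P6 18, P1 2, P8 2, P2 2 (sum 30, leaving 3 seats).
Remainders in descending order: P6 0.9856, P2 0.9369, P5 0.5848, P1 0.3197, P8 0.1351, P7 0.0380.
Largest remainders: P6, P2, P5 receive the extra seats.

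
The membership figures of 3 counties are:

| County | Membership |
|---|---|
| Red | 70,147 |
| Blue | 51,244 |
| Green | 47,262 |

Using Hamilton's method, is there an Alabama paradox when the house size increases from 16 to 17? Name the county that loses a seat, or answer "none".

none

At 16 seats: Red 7, Blue 5, Green 4.
At 17 seats: Red 7, Blue 5, Green 5.
No county's allocation decreased.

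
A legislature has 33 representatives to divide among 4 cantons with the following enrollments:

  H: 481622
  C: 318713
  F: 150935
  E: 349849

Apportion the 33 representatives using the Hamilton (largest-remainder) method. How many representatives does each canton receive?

H 12, C 8, F 4, E 9

The standard divisor is 1301119/33 ≈ 39427.848.
Standard quotas: H 12.2153, C 8.0834, F 3.8281, E 8.8731.
Lower quotas: H 12, C 8, F 3, E 8 (sum 31, leaving 2 seats).
Remainders in descending order: E 0.8731, F 0.8281, H 0.2153, C 0.0834.
The surplus seats go to E, F.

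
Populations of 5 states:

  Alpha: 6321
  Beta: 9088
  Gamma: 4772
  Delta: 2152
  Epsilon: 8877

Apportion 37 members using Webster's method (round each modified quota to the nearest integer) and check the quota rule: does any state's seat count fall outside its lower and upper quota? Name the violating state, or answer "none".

none

Standard quotas: Alpha 7.494, Beta 10.774, Gamma 5.657, Delta 2.551, Epsilon 10.524.
Webster allocation: Alpha 7, Beta 11, Gamma 6, Delta 3, Epsilon 10.
Every allocation lies between the lower and upper quota.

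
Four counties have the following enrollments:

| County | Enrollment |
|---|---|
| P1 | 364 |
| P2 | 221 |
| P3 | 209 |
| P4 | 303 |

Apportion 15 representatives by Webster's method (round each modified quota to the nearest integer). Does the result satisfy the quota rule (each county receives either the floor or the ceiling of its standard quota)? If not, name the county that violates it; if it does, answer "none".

Standard quotas: P1 4.977, P2 3.022, P3 2.858, P4 4.143.
Webster allocation: P1 5, P2 3, P3 3, P4 4.
Every allocation lies between the lower and upper quota.

none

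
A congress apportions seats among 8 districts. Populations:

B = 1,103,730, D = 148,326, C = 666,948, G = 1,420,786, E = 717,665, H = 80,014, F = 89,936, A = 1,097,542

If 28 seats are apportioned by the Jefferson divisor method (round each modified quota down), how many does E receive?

Standard divisor 5324947/28 ≈ 190176.679; standard quotas: B 5.804, D 0.780, C 3.507, G 7.471, E 3.774, H 0.421, F 0.473, A 5.771.
Rounding down gives 5, 0, 3, 7, 3, 0, 0, 5 = 23 seats, so the divisor must be adjusted.
With modified divisor 162300: modified quotas B 6.801, D 0.914, C 4.109, G 8.754, E 4.422, H 0.493, F 0.554, A 6.762.
Rounding down: B 6, D 0, C 4, G 8, E 4, H 0, F 0, A 6 (total 28).
E receives 4.

4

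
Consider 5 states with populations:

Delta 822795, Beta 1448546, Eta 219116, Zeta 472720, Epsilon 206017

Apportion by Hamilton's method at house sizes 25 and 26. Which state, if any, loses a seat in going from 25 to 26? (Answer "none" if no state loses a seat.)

Epsilon

At 25 seats: Delta 6, Beta 11, Eta 2, Zeta 4, Epsilon 2.
At 26 seats: Delta 7, Beta 12, Eta 2, Zeta 4, Epsilon 1.
Epsilon drops from 2 to 1.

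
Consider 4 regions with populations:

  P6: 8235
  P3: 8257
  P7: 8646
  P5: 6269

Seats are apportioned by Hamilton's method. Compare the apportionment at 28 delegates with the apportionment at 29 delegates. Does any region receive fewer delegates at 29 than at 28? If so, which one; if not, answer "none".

none

At 28 seats: P6 7, P3 7, P7 8, P5 6.
At 29 seats: P6 7, P3 8, P7 8, P5 6.
No region's allocation decreased.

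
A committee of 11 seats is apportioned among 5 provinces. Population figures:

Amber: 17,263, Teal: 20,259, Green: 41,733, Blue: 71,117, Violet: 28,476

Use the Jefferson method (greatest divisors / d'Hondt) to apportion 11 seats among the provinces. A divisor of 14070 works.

Amber: 1, Teal: 1, Green: 2, Blue: 5, Violet: 2

With modified divisor 14070: modified quotas Amber 1.227, Teal 1.440, Green 2.966, Blue 5.055, Violet 2.024.
Rounding down: Amber 1, Teal 1, Green 2, Blue 5, Violet 2 (total 11).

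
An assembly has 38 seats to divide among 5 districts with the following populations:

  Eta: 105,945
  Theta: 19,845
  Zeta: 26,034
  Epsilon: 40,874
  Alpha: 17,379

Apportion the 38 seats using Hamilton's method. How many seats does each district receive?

Total 210077; standard divisor 210077/38 ≈ 5528.342.
Standard quotas: Eta 19.1640, Theta 3.5897, Zeta 4.7092, Epsilon 7.3935, Alpha 3.1436.
Lower quotas: Eta 19, Theta 3, Zeta 4, Epsilon 7, Alpha 3 (sum 36, leaving 2 seats).
Remainders in descending order: Zeta 0.7092, Theta 0.5897, Epsilon 0.3935, Eta 0.1640, Alpha 0.1436.
The surplus seats go to Zeta, Theta.

Eta: 19, Theta: 4, Zeta: 5, Epsilon: 7, Alpha: 3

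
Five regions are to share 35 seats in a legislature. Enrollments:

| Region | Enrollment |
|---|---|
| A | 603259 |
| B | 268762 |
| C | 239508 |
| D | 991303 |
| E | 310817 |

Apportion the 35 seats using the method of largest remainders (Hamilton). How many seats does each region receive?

A 9; B 4; C 3; D 14; E 5

Total 2413649; standard divisor 2413649/35 ≈ 68961.4.
Standard quotas: A 8.7478, B 3.8973, C 3.4731, D 14.3748, E 4.5071.
Lower quotas: A 8, B 3, C 3, D 14, E 4 (sum 32, leaving 3 seats).
Remainders in descending order: B 0.8973, A 0.7478, E 0.5071, C 0.4731, D 0.3748.
Largest remainders: B, A, E receive the extra seats.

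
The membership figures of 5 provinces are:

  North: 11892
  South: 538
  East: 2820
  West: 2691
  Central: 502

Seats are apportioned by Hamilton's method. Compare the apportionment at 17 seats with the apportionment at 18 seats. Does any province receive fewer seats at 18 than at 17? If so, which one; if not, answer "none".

South

At 17 seats: North 11, South 1, East 3, West 2, Central 0.
At 18 seats: North 12, South 0, East 3, West 3, Central 0.
South drops from 1 to 0.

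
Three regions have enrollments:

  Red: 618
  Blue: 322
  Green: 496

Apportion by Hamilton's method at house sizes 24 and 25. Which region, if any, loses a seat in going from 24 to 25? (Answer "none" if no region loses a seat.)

Blue

At 24 seats: Red 10, Blue 6, Green 8.
At 25 seats: Red 11, Blue 5, Green 9.
Blue drops from 6 to 5.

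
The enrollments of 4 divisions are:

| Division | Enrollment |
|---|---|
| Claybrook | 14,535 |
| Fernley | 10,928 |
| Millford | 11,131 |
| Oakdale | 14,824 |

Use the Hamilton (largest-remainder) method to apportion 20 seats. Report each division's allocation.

Total 51418; standard divisor 51418/20 ≈ 2570.9.
Standard quotas: Claybrook 5.6537, Fernley 4.2507, Millford 4.3296, Oakdale 5.7661.
Lower quotas: Claybrook 5, Fernley 4, Millford 4, Oakdale 5 (sum 18, leaving 2 seats).
Remainders in descending order: Oakdale 0.7661, Claybrook 0.6537, Millford 0.3296, Fernley 0.2507.
Largest remainders: Oakdale, Claybrook receive the extra seats.

Claybrook 6, Fernley 4, Millford 4, Oakdale 6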